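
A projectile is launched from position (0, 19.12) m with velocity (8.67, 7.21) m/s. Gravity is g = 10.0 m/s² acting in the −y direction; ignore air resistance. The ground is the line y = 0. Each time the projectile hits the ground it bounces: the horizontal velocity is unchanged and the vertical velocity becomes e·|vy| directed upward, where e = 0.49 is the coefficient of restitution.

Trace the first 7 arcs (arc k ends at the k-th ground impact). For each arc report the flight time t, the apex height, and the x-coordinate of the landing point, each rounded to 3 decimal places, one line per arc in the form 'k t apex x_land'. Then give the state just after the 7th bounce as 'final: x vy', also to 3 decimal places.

Arc 1: start y=19.120, vy=7.210 → t=2.805, apex=21.719, x_land=24.321, impact vy=-20.842
  bounce: vy ← 0.49·20.842 = 10.213
Arc 2: start y=0.000, vy=10.213 → t=2.043, apex=5.215, x_land=42.029, impact vy=-10.213
  bounce: vy ← 0.49·10.213 = 5.004
Arc 3: start y=0.000, vy=5.004 → t=1.001, apex=1.252, x_land=50.707, impact vy=-5.004
  bounce: vy ← 0.49·5.004 = 2.452
Arc 4: start y=0.000, vy=2.452 → t=0.490, apex=0.301, x_land=54.958, impact vy=-2.452
  bounce: vy ← 0.49·2.452 = 1.201
Arc 5: start y=0.000, vy=1.201 → t=0.240, apex=0.072, x_land=57.042, impact vy=-1.201
  bounce: vy ← 0.49·1.201 = 0.589
Arc 6: start y=0.000, vy=0.589 → t=0.118, apex=0.017, x_land=58.063, impact vy=-0.589
  bounce: vy ← 0.49·0.589 = 0.288
Arc 7: start y=0.000, vy=0.288 → t=0.058, apex=0.004, x_land=58.563, impact vy=-0.288
  bounce: vy ← 0.49·0.288 = 0.141

1 2.805 21.719 24.321
2 2.043 5.215 42.029
3 1.001 1.252 50.707
4 0.490 0.301 54.958
5 0.240 0.072 57.042
6 0.118 0.017 58.063
7 0.058 0.004 58.563
final: 58.563 0.141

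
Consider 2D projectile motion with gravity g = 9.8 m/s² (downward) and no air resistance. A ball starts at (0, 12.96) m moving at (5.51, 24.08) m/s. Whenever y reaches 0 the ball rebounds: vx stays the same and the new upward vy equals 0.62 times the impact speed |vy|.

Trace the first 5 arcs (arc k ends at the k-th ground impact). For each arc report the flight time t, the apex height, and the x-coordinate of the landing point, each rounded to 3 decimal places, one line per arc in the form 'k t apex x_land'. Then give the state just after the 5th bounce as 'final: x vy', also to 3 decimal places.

1 5.404 42.544 29.775
2 3.654 16.354 49.907
3 2.265 6.286 62.389
4 1.405 2.417 70.128
5 0.871 0.929 74.926
final: 74.926 2.645

Arc 1: start y=12.960, vy=24.080 → t=5.404, apex=42.544, x_land=29.775, impact vy=-28.877
  bounce: vy ← 0.62·28.877 = 17.904
Arc 2: start y=0.000, vy=17.904 → t=3.654, apex=16.354, x_land=49.907, impact vy=-17.904
  bounce: vy ← 0.62·17.904 = 11.100
Arc 3: start y=0.000, vy=11.100 → t=2.265, apex=6.286, x_land=62.389, impact vy=-11.100
  bounce: vy ← 0.62·11.100 = 6.882
Arc 4: start y=0.000, vy=6.882 → t=1.405, apex=2.417, x_land=70.128, impact vy=-6.882
  bounce: vy ← 0.62·6.882 = 4.267
Arc 5: start y=0.000, vy=4.267 → t=0.871, apex=0.929, x_land=74.926, impact vy=-4.267
  bounce: vy ← 0.62·4.267 = 2.645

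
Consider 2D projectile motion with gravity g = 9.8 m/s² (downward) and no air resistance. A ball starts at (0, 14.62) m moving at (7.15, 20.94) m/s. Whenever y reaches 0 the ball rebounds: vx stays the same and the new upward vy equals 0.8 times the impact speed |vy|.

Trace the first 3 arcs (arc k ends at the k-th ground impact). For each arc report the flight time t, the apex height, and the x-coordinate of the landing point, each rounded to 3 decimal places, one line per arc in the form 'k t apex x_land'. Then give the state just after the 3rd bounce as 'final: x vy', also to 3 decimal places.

1 4.884 36.992 34.923
2 4.396 23.675 66.356
3 3.517 15.152 91.502
final: 91.502 13.786

Arc 1: start y=14.620, vy=20.940 → t=4.884, apex=36.992, x_land=34.923, impact vy=-26.926
  bounce: vy ← 0.8·26.926 = 21.541
Arc 2: start y=0.000, vy=21.541 → t=4.396, apex=23.675, x_land=66.356, impact vy=-21.541
  bounce: vy ← 0.8·21.541 = 17.233
Arc 3: start y=0.000, vy=17.233 → t=3.517, apex=15.152, x_land=91.502, impact vy=-17.233
  bounce: vy ← 0.8·17.233 = 13.786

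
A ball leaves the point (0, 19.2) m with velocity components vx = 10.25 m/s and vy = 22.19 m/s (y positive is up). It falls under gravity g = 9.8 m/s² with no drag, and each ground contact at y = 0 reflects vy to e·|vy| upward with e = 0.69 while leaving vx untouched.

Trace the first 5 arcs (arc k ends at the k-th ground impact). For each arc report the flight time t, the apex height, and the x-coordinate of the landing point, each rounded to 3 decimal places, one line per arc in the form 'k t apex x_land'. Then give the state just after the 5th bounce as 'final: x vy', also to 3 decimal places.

Arc 1: start y=19.200, vy=22.190 → t=5.272, apex=44.322, x_land=54.036, impact vy=-29.474
  bounce: vy ← 0.69·29.474 = 20.337
Arc 2: start y=0.000, vy=20.337 → t=4.150, apex=21.102, x_land=96.578, impact vy=-20.337
  bounce: vy ← 0.69·20.337 = 14.033
Arc 3: start y=0.000, vy=14.033 → t=2.864, apex=10.047, x_land=125.932, impact vy=-14.033
  bounce: vy ← 0.69·14.033 = 9.682
Arc 4: start y=0.000, vy=9.682 → t=1.976, apex=4.783, x_land=146.186, impact vy=-9.682
  bounce: vy ← 0.69·9.682 = 6.681
Arc 5: start y=0.000, vy=6.681 → t=1.363, apex=2.277, x_land=160.161, impact vy=-6.681
  bounce: vy ← 0.69·6.681 = 4.610

1 5.272 44.322 54.036
2 4.150 21.102 96.578
3 2.864 10.047 125.932
4 1.976 4.783 146.186
5 1.363 2.277 160.161
final: 160.161 4.610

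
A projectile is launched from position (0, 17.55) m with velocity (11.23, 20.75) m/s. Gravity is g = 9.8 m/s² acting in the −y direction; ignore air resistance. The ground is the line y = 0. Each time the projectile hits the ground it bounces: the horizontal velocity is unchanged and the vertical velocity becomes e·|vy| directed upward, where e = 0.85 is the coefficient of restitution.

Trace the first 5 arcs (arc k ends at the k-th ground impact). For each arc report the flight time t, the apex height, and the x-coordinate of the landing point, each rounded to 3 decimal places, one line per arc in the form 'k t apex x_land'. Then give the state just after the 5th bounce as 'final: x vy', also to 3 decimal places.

Arc 1: start y=17.550, vy=20.750 → t=4.957, apex=39.517, x_land=55.669, impact vy=-27.831
  bounce: vy ← 0.85·27.831 = 23.656
Arc 2: start y=0.000, vy=23.656 → t=4.828, apex=28.551, x_land=109.885, impact vy=-23.656
  bounce: vy ← 0.85·23.656 = 20.108
Arc 3: start y=0.000, vy=20.108 → t=4.104, apex=20.628, x_land=155.968, impact vy=-20.108
  bounce: vy ← 0.85·20.108 = 17.091
Arc 4: start y=0.000, vy=17.091 → t=3.488, apex=14.904, x_land=195.139, impact vy=-17.091
  bounce: vy ← 0.85·17.091 = 14.528
Arc 5: start y=0.000, vy=14.528 → t=2.965, apex=10.768, x_land=228.435, impact vy=-14.528
  bounce: vy ← 0.85·14.528 = 12.349

1 4.957 39.517 55.669
2 4.828 28.551 109.885
3 4.104 20.628 155.968
4 3.488 14.904 195.139
5 2.965 10.768 228.435
final: 228.435 12.349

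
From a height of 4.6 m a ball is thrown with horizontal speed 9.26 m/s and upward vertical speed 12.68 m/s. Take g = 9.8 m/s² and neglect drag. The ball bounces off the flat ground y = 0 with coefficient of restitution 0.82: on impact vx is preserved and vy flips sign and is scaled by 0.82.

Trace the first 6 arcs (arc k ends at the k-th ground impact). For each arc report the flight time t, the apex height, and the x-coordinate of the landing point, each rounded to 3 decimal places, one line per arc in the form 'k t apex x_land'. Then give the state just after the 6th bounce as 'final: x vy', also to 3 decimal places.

1 2.910 12.803 26.950
2 2.651 8.609 51.498
3 2.174 5.789 71.627
4 1.783 3.892 88.133
5 1.462 2.617 101.668
6 1.199 1.760 112.767
final: 112.767 4.816

Arc 1: start y=4.600, vy=12.680 → t=2.910, apex=12.803, x_land=26.950, impact vy=-15.841
  bounce: vy ← 0.82·15.841 = 12.990
Arc 2: start y=0.000, vy=12.990 → t=2.651, apex=8.609, x_land=51.498, impact vy=-12.990
  bounce: vy ← 0.82·12.990 = 10.652
Arc 3: start y=0.000, vy=10.652 → t=2.174, apex=5.789, x_land=71.627, impact vy=-10.652
  bounce: vy ← 0.82·10.652 = 8.734
Arc 4: start y=0.000, vy=8.734 → t=1.783, apex=3.892, x_land=88.133, impact vy=-8.734
  bounce: vy ← 0.82·8.734 = 7.162
Arc 5: start y=0.000, vy=7.162 → t=1.462, apex=2.617, x_land=101.668, impact vy=-7.162
  bounce: vy ← 0.82·7.162 = 5.873
Arc 6: start y=0.000, vy=5.873 → t=1.199, apex=1.760, x_land=112.767, impact vy=-5.873
  bounce: vy ← 0.82·5.873 = 4.816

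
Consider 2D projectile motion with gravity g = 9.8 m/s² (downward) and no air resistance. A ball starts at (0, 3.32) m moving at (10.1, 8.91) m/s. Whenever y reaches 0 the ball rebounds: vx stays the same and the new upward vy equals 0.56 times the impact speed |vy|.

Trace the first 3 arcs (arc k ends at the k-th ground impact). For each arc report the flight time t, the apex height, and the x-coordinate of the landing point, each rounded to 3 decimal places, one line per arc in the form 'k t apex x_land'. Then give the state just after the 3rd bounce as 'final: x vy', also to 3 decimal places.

Arc 1: start y=3.320, vy=8.910 → t=2.136, apex=7.370, x_land=21.570, impact vy=-12.019
  bounce: vy ← 0.56·12.019 = 6.731
Arc 2: start y=0.000, vy=6.731 → t=1.374, apex=2.311, x_land=35.443, impact vy=-6.731
  bounce: vy ← 0.56·6.731 = 3.769
Arc 3: start y=0.000, vy=3.769 → t=0.769, apex=0.725, x_land=43.213, impact vy=-3.769
  bounce: vy ← 0.56·3.769 = 2.111

1 2.136 7.370 21.570
2 1.374 2.311 35.443
3 0.769 0.725 43.213
final: 43.213 2.111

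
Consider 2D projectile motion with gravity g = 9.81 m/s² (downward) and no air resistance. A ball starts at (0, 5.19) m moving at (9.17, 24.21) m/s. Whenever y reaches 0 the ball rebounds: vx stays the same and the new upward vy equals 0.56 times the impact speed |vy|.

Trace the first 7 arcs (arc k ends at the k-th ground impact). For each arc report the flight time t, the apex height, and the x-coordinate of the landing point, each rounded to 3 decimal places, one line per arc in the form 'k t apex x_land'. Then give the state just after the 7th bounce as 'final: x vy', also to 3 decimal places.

Arc 1: start y=5.190, vy=24.210 → t=5.142, apex=35.064, x_land=47.148, impact vy=-26.229
  bounce: vy ← 0.56·26.229 = 14.688
Arc 2: start y=0.000, vy=14.688 → t=2.995, apex=10.996, x_land=74.608, impact vy=-14.688
  bounce: vy ← 0.56·14.688 = 8.225
Arc 3: start y=0.000, vy=8.225 → t=1.677, apex=3.448, x_land=89.986, impact vy=-8.225
  bounce: vy ← 0.56·8.225 = 4.606
Arc 4: start y=0.000, vy=4.606 → t=0.939, apex=1.081, x_land=98.597, impact vy=-4.606
  bounce: vy ← 0.56·4.606 = 2.579
Arc 5: start y=0.000, vy=2.579 → t=0.526, apex=0.339, x_land=103.419, impact vy=-2.579
  bounce: vy ← 0.56·2.579 = 1.445
Arc 6: start y=0.000, vy=1.445 → t=0.294, apex=0.106, x_land=106.120, impact vy=-1.445
  bounce: vy ← 0.56·1.445 = 0.809
Arc 7: start y=0.000, vy=0.809 → t=0.165, apex=0.033, x_land=107.632, impact vy=-0.809
  bounce: vy ← 0.56·0.809 = 0.453

1 5.142 35.064 47.148
2 2.995 10.996 74.608
3 1.677 3.448 89.986
4 0.939 1.081 98.597
5 0.526 0.339 103.419
6 0.294 0.106 106.120
7 0.165 0.033 107.632
final: 107.632 0.453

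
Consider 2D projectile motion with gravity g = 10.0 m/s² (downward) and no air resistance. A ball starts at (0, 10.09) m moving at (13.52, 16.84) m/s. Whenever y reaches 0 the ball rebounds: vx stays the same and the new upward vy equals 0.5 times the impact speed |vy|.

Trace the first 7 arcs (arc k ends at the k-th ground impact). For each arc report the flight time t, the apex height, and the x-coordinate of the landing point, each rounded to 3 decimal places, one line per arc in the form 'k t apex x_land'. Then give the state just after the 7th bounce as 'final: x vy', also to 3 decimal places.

1 3.887 24.269 52.554
2 2.203 6.067 82.341
3 1.102 1.517 97.234
4 0.551 0.379 104.681
5 0.275 0.095 108.404
6 0.138 0.024 110.266
7 0.069 0.006 111.196
final: 111.196 0.172

Arc 1: start y=10.090, vy=16.840 → t=3.887, apex=24.269, x_land=52.554, impact vy=-22.031
  bounce: vy ← 0.5·22.031 = 11.016
Arc 2: start y=0.000, vy=11.016 → t=2.203, apex=6.067, x_land=82.341, impact vy=-11.016
  bounce: vy ← 0.5·11.016 = 5.508
Arc 3: start y=0.000, vy=5.508 → t=1.102, apex=1.517, x_land=97.234, impact vy=-5.508
  bounce: vy ← 0.5·5.508 = 2.754
Arc 4: start y=0.000, vy=2.754 → t=0.551, apex=0.379, x_land=104.681, impact vy=-2.754
  bounce: vy ← 0.5·2.754 = 1.377
Arc 5: start y=0.000, vy=1.377 → t=0.275, apex=0.095, x_land=108.404, impact vy=-1.377
  bounce: vy ← 0.5·1.377 = 0.688
Arc 6: start y=0.000, vy=0.688 → t=0.138, apex=0.024, x_land=110.266, impact vy=-0.688
  bounce: vy ← 0.5·0.688 = 0.344
Arc 7: start y=0.000, vy=0.344 → t=0.069, apex=0.006, x_land=111.196, impact vy=-0.344
  bounce: vy ← 0.5·0.344 = 0.172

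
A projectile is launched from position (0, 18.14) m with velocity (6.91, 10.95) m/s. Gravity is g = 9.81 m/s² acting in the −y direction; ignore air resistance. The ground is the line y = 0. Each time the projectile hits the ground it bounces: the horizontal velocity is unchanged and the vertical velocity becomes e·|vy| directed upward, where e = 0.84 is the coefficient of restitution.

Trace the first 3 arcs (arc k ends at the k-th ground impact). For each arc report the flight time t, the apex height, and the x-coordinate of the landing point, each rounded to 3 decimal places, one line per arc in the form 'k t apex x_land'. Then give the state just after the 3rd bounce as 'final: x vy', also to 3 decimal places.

Arc 1: start y=18.140, vy=10.950 → t=3.340, apex=24.251, x_land=23.078, impact vy=-21.813
  bounce: vy ← 0.84·21.813 = 18.323
Arc 2: start y=0.000, vy=18.323 → t=3.736, apex=17.112, x_land=48.891, impact vy=-18.323
  bounce: vy ← 0.84·18.323 = 15.391
Arc 3: start y=0.000, vy=15.391 → t=3.138, apex=12.074, x_land=70.573, impact vy=-15.391
  bounce: vy ← 0.84·15.391 = 12.929

1 3.340 24.251 23.078
2 3.736 17.112 48.891
3 3.138 12.074 70.573
final: 70.573 12.929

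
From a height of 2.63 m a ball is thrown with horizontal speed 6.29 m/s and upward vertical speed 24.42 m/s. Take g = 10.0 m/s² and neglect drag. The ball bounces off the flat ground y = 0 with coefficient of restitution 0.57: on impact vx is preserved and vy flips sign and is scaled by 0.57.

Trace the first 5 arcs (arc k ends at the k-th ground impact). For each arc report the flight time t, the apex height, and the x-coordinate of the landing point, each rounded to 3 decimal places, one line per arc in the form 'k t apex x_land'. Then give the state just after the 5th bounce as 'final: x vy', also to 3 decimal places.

1 4.989 32.447 31.383
2 2.904 10.542 49.650
3 1.655 3.425 60.062
4 0.944 1.113 65.997
5 0.538 0.362 69.380
final: 69.380 1.533

Arc 1: start y=2.630, vy=24.420 → t=4.989, apex=32.447, x_land=31.383, impact vy=-25.474
  bounce: vy ← 0.57·25.474 = 14.520
Arc 2: start y=0.000, vy=14.520 → t=2.904, apex=10.542, x_land=49.650, impact vy=-14.520
  bounce: vy ← 0.57·14.520 = 8.277
Arc 3: start y=0.000, vy=8.277 → t=1.655, apex=3.425, x_land=60.062, impact vy=-8.277
  bounce: vy ← 0.57·8.277 = 4.718
Arc 4: start y=0.000, vy=4.718 → t=0.944, apex=1.113, x_land=65.997, impact vy=-4.718
  bounce: vy ← 0.57·4.718 = 2.689
Arc 5: start y=0.000, vy=2.689 → t=0.538, apex=0.362, x_land=69.380, impact vy=-2.689
  bounce: vy ← 0.57·2.689 = 1.533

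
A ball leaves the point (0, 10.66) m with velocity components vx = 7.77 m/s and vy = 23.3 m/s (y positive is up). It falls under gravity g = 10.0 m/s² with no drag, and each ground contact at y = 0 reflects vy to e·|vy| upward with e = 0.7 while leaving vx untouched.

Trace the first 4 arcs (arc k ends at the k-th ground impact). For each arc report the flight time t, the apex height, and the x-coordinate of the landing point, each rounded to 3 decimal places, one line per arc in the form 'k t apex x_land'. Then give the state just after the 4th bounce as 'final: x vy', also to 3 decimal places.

1 5.080 37.805 39.469
2 3.850 18.524 69.381
3 2.695 9.077 90.319
4 1.886 4.448 104.975
final: 104.975 6.602

Arc 1: start y=10.660, vy=23.300 → t=5.080, apex=37.805, x_land=39.469, impact vy=-27.497
  bounce: vy ← 0.7·27.497 = 19.248
Arc 2: start y=0.000, vy=19.248 → t=3.850, apex=18.524, x_land=69.381, impact vy=-19.248
  bounce: vy ← 0.7·19.248 = 13.474
Arc 3: start y=0.000, vy=13.474 → t=2.695, apex=9.077, x_land=90.319, impact vy=-13.474
  bounce: vy ← 0.7·13.474 = 9.432
Arc 4: start y=0.000, vy=9.432 → t=1.886, apex=4.448, x_land=104.975, impact vy=-9.432
  bounce: vy ← 0.7·9.432 = 6.602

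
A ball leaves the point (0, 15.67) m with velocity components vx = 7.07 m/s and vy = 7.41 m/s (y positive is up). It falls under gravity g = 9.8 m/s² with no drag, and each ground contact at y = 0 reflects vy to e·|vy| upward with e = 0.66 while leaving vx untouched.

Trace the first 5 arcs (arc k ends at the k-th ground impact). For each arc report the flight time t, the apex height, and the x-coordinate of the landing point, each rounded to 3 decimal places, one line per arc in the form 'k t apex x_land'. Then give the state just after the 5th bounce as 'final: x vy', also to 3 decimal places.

1 2.698 18.471 19.073
2 2.563 8.046 37.192
3 1.691 3.505 49.151
4 1.116 1.527 57.044
5 0.737 0.665 62.253
final: 62.253 2.383

Arc 1: start y=15.670, vy=7.410 → t=2.698, apex=18.471, x_land=19.073, impact vy=-19.027
  bounce: vy ← 0.66·19.027 = 12.558
Arc 2: start y=0.000, vy=12.558 → t=2.563, apex=8.046, x_land=37.192, impact vy=-12.558
  bounce: vy ← 0.66·12.558 = 8.288
Arc 3: start y=0.000, vy=8.288 → t=1.691, apex=3.505, x_land=49.151, impact vy=-8.288
  bounce: vy ← 0.66·8.288 = 5.470
Arc 4: start y=0.000, vy=5.470 → t=1.116, apex=1.527, x_land=57.044, impact vy=-5.470
  bounce: vy ← 0.66·5.470 = 3.610
Arc 5: start y=0.000, vy=3.610 → t=0.737, apex=0.665, x_land=62.253, impact vy=-3.610
  bounce: vy ← 0.66·3.610 = 2.383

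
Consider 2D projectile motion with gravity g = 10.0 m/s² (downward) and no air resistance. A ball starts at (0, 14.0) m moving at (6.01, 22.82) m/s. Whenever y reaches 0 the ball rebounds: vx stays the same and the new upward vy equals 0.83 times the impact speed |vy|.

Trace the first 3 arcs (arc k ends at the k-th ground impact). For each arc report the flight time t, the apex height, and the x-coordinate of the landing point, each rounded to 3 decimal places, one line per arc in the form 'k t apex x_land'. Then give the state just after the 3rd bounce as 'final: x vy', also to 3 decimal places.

1 5.112 40.038 30.722
2 4.697 27.582 58.953
3 3.899 19.001 82.385
final: 82.385 16.180

Arc 1: start y=14.000, vy=22.820 → t=5.112, apex=40.038, x_land=30.722, impact vy=-28.298
  bounce: vy ← 0.83·28.298 = 23.487
Arc 2: start y=0.000, vy=23.487 → t=4.697, apex=27.582, x_land=58.953, impact vy=-23.487
  bounce: vy ← 0.83·23.487 = 19.494
Arc 3: start y=0.000, vy=19.494 → t=3.899, apex=19.001, x_land=82.385, impact vy=-19.494
  bounce: vy ← 0.83·19.494 = 16.180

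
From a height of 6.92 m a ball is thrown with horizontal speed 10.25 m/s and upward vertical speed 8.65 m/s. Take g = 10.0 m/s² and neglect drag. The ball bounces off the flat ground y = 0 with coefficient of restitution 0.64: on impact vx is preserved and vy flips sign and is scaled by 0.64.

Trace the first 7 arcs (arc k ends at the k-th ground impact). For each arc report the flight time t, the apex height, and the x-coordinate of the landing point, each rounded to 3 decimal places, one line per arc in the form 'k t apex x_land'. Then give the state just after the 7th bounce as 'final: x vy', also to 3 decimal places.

Arc 1: start y=6.920, vy=8.650 → t=2.325, apex=10.661, x_land=23.833, impact vy=-14.602
  bounce: vy ← 0.64·14.602 = 9.345
Arc 2: start y=0.000, vy=9.345 → t=1.869, apex=4.367, x_land=42.991, impact vy=-9.345
  bounce: vy ← 0.64·9.345 = 5.981
Arc 3: start y=0.000, vy=5.981 → t=1.196, apex=1.789, x_land=55.253, impact vy=-5.981
  bounce: vy ← 0.64·5.981 = 3.828
Arc 4: start y=0.000, vy=3.828 → t=0.766, apex=0.733, x_land=63.100, impact vy=-3.828
  bounce: vy ← 0.64·3.828 = 2.450
Arc 5: start y=0.000, vy=2.450 → t=0.490, apex=0.300, x_land=68.122, impact vy=-2.450
  bounce: vy ← 0.64·2.450 = 1.568
Arc 6: start y=0.000, vy=1.568 → t=0.314, apex=0.123, x_land=71.336, impact vy=-1.568
  bounce: vy ← 0.64·1.568 = 1.003
Arc 7: start y=0.000, vy=1.003 → t=0.201, apex=0.050, x_land=73.393, impact vy=-1.003
  bounce: vy ← 0.64·1.003 = 0.642

1 2.325 10.661 23.833
2 1.869 4.367 42.991
3 1.196 1.789 55.253
4 0.766 0.733 63.100
5 0.490 0.300 68.122
6 0.314 0.123 71.336
7 0.201 0.050 73.393
final: 73.393 0.642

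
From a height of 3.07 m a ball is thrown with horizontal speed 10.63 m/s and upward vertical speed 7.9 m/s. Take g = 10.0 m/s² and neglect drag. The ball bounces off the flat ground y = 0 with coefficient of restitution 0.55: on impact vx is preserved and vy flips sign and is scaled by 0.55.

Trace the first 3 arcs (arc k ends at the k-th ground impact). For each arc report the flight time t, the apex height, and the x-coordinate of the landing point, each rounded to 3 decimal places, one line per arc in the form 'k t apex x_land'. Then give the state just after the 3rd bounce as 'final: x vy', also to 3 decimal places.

1 1.903 6.191 20.226
2 1.224 1.873 33.236
3 0.673 0.566 40.392
final: 40.392 1.851

Arc 1: start y=3.070, vy=7.900 → t=1.903, apex=6.191, x_land=20.226, impact vy=-11.127
  bounce: vy ← 0.55·11.127 = 6.120
Arc 2: start y=0.000, vy=6.120 → t=1.224, apex=1.873, x_land=33.236, impact vy=-6.120
  bounce: vy ← 0.55·6.120 = 3.366
Arc 3: start y=0.000, vy=3.366 → t=0.673, apex=0.566, x_land=40.392, impact vy=-3.366
  bounce: vy ← 0.55·3.366 = 1.851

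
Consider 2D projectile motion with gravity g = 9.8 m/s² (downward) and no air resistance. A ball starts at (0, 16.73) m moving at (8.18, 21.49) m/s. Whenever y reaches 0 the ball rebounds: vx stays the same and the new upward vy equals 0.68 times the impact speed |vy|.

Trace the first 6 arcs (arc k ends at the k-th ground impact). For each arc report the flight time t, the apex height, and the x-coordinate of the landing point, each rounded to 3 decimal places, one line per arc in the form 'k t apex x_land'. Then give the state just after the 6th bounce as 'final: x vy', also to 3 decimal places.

Arc 1: start y=16.730, vy=21.490 → t=5.060, apex=40.292, x_land=41.394, impact vy=-28.102
  bounce: vy ← 0.68·28.102 = 19.109
Arc 2: start y=0.000, vy=19.109 → t=3.900, apex=18.631, x_land=73.295, impact vy=-19.109
  bounce: vy ← 0.68·19.109 = 12.994
Arc 3: start y=0.000, vy=12.994 → t=2.652, apex=8.615, x_land=94.988, impact vy=-12.994
  bounce: vy ← 0.68·12.994 = 8.836
Arc 4: start y=0.000, vy=8.836 → t=1.803, apex=3.984, x_land=109.739, impact vy=-8.836
  bounce: vy ← 0.68·8.836 = 6.009
Arc 5: start y=0.000, vy=6.009 → t=1.226, apex=1.842, x_land=119.770, impact vy=-6.009
  bounce: vy ← 0.68·6.009 = 4.086
Arc 6: start y=0.000, vy=4.086 → t=0.834, apex=0.852, x_land=126.591, impact vy=-4.086
  bounce: vy ← 0.68·4.086 = 2.778

1 5.060 40.292 41.394
2 3.900 18.631 73.295
3 2.652 8.615 94.988
4 1.803 3.984 109.739
5 1.226 1.842 119.770
6 0.834 0.852 126.591
final: 126.591 2.778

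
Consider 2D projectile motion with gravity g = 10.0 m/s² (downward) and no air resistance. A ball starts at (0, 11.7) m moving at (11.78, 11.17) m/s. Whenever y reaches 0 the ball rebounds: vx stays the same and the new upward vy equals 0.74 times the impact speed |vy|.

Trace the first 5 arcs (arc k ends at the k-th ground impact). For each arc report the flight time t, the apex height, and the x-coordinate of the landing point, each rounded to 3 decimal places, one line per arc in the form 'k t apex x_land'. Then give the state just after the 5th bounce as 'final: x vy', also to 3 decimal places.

1 3.011 17.938 35.471
2 2.803 9.823 68.494
3 2.074 5.379 92.931
4 1.535 2.946 111.014
5 1.136 1.613 124.396
final: 124.396 4.203

Arc 1: start y=11.700, vy=11.170 → t=3.011, apex=17.938, x_land=35.471, impact vy=-18.941
  bounce: vy ← 0.74·18.941 = 14.016
Arc 2: start y=0.000, vy=14.016 → t=2.803, apex=9.823, x_land=68.494, impact vy=-14.016
  bounce: vy ← 0.74·14.016 = 10.372
Arc 3: start y=0.000, vy=10.372 → t=2.074, apex=5.379, x_land=92.931, impact vy=-10.372
  bounce: vy ← 0.74·10.372 = 7.675
Arc 4: start y=0.000, vy=7.675 → t=1.535, apex=2.946, x_land=111.014, impact vy=-7.675
  bounce: vy ← 0.74·7.675 = 5.680
Arc 5: start y=0.000, vy=5.680 → t=1.136, apex=1.613, x_land=124.396, impact vy=-5.680
  bounce: vy ← 0.74·5.680 = 4.203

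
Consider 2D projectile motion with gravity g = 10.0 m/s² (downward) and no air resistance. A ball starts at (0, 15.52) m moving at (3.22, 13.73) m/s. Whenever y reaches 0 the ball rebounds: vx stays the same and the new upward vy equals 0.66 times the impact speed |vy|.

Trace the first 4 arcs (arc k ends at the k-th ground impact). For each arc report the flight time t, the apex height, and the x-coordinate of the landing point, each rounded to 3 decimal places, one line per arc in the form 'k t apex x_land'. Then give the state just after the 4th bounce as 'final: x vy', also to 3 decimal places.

1 3.607 24.946 11.613
2 2.948 10.866 21.107
3 1.946 4.733 27.373
4 1.284 2.062 31.509
final: 31.509 4.238

Arc 1: start y=15.520, vy=13.730 → t=3.607, apex=24.946, x_land=11.613, impact vy=-22.336
  bounce: vy ← 0.66·22.336 = 14.742
Arc 2: start y=0.000, vy=14.742 → t=2.948, apex=10.866, x_land=21.107, impact vy=-14.742
  bounce: vy ← 0.66·14.742 = 9.730
Arc 3: start y=0.000, vy=9.730 → t=1.946, apex=4.733, x_land=27.373, impact vy=-9.730
  bounce: vy ← 0.66·9.730 = 6.422
Arc 4: start y=0.000, vy=6.422 → t=1.284, apex=2.062, x_land=31.509, impact vy=-6.422
  bounce: vy ← 0.66·6.422 = 4.238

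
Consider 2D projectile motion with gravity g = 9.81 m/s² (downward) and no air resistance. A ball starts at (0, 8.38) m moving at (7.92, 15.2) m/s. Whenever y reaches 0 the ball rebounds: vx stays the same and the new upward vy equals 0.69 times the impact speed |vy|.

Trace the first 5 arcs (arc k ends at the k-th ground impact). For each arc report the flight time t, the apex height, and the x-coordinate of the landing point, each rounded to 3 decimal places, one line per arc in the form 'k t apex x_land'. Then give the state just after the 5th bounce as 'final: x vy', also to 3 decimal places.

1 3.577 20.156 28.326
2 2.797 9.596 50.482
3 1.930 4.569 65.769
4 1.332 2.175 76.318
5 0.919 1.036 83.596
final: 83.596 3.110

Arc 1: start y=8.380, vy=15.200 → t=3.577, apex=20.156, x_land=28.326, impact vy=-19.886
  bounce: vy ← 0.69·19.886 = 13.721
Arc 2: start y=0.000, vy=13.721 → t=2.797, apex=9.596, x_land=50.482, impact vy=-13.721
  bounce: vy ← 0.69·13.721 = 9.468
Arc 3: start y=0.000, vy=9.468 → t=1.930, apex=4.569, x_land=65.769, impact vy=-9.468
  bounce: vy ← 0.69·9.468 = 6.533
Arc 4: start y=0.000, vy=6.533 → t=1.332, apex=2.175, x_land=76.318, impact vy=-6.533
  bounce: vy ← 0.69·6.533 = 4.508
Arc 5: start y=0.000, vy=4.508 → t=0.919, apex=1.036, x_land=83.596, impact vy=-4.508
  bounce: vy ← 0.69·4.508 = 3.110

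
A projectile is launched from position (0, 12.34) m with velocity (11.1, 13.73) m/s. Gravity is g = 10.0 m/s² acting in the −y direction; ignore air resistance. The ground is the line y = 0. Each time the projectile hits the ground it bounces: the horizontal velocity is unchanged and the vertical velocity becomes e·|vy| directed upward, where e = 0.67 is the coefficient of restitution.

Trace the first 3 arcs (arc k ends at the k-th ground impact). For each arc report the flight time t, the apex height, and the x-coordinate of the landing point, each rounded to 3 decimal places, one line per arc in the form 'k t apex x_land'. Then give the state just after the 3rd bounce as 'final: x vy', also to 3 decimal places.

1 3.459 21.766 38.400
2 2.796 9.771 69.433
3 1.873 4.386 90.225
final: 90.225 6.275

Arc 1: start y=12.340, vy=13.730 → t=3.459, apex=21.766, x_land=38.400, impact vy=-20.864
  bounce: vy ← 0.67·20.864 = 13.979
Arc 2: start y=0.000, vy=13.979 → t=2.796, apex=9.771, x_land=69.433, impact vy=-13.979
  bounce: vy ← 0.67·13.979 = 9.366
Arc 3: start y=0.000, vy=9.366 → t=1.873, apex=4.386, x_land=90.225, impact vy=-9.366
  bounce: vy ← 0.67·9.366 = 6.275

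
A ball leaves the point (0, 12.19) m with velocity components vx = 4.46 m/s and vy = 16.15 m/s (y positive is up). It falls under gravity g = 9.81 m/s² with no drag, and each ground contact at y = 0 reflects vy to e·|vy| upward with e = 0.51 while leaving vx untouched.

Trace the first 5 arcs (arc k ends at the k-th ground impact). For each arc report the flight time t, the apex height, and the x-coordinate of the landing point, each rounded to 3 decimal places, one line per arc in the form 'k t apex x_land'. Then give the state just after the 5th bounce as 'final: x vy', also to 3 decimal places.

Arc 1: start y=12.190, vy=16.150 → t=3.926, apex=25.484, x_land=17.508, impact vy=-22.360
  bounce: vy ← 0.51·22.360 = 11.404
Arc 2: start y=0.000, vy=11.404 → t=2.325, apex=6.628, x_land=27.878, impact vy=-11.404
  bounce: vy ← 0.51·11.404 = 5.816
Arc 3: start y=0.000, vy=5.816 → t=1.186, apex=1.724, x_land=33.166, impact vy=-5.816
  bounce: vy ← 0.51·5.816 = 2.966
Arc 4: start y=0.000, vy=2.966 → t=0.605, apex=0.448, x_land=35.863, impact vy=-2.966
  bounce: vy ← 0.51·2.966 = 1.513
Arc 5: start y=0.000, vy=1.513 → t=0.308, apex=0.117, x_land=37.238, impact vy=-1.513
  bounce: vy ← 0.51·1.513 = 0.771

1 3.926 25.484 17.508
2 2.325 6.628 27.878
3 1.186 1.724 33.166
4 0.605 0.448 35.863
5 0.308 0.117 37.238
final: 37.238 0.771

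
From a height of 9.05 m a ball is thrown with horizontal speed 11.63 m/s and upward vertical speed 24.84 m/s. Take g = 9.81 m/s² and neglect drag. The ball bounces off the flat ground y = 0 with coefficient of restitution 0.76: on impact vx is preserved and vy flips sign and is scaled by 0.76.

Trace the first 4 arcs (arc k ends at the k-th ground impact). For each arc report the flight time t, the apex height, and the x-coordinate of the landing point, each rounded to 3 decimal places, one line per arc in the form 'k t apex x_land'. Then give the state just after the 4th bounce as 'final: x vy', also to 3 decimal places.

Arc 1: start y=9.050, vy=24.840 → t=5.406, apex=40.499, x_land=62.867, impact vy=-28.188
  bounce: vy ← 0.76·28.188 = 21.423
Arc 2: start y=0.000, vy=21.423 → t=4.368, apex=23.392, x_land=113.662, impact vy=-21.423
  bounce: vy ← 0.76·21.423 = 16.282
Arc 3: start y=0.000, vy=16.282 → t=3.319, apex=13.511, x_land=152.267, impact vy=-16.282
  bounce: vy ← 0.76·16.282 = 12.374
Arc 4: start y=0.000, vy=12.374 → t=2.523, apex=7.804, x_land=181.606, impact vy=-12.374
  bounce: vy ← 0.76·12.374 = 9.404

1 5.406 40.499 62.867
2 4.368 23.392 113.662
3 3.319 13.511 152.267
4 2.523 7.804 181.606
final: 181.606 9.404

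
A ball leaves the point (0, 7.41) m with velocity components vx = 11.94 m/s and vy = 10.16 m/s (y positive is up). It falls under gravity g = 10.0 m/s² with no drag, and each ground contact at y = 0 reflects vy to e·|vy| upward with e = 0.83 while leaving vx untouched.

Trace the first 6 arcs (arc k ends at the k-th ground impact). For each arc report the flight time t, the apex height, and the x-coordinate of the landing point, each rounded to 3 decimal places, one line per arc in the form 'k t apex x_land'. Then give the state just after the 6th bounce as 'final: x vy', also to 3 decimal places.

1 2.602 12.571 31.064
2 2.632 8.660 62.492
3 2.185 5.966 88.577
4 1.813 4.110 110.228
5 1.505 2.831 128.198
6 1.249 1.951 143.113
final: 143.113 5.184

Arc 1: start y=7.410, vy=10.160 → t=2.602, apex=12.571, x_land=31.064, impact vy=-15.856
  bounce: vy ← 0.83·15.856 = 13.161
Arc 2: start y=0.000, vy=13.161 → t=2.632, apex=8.660, x_land=62.492, impact vy=-13.161
  bounce: vy ← 0.83·13.161 = 10.923
Arc 3: start y=0.000, vy=10.923 → t=2.185, apex=5.966, x_land=88.577, impact vy=-10.923
  bounce: vy ← 0.83·10.923 = 9.066
Arc 4: start y=0.000, vy=9.066 → t=1.813, apex=4.110, x_land=110.228, impact vy=-9.066
  bounce: vy ← 0.83·9.066 = 7.525
Arc 5: start y=0.000, vy=7.525 → t=1.505, apex=2.831, x_land=128.198, impact vy=-7.525
  bounce: vy ← 0.83·7.525 = 6.246
Arc 6: start y=0.000, vy=6.246 → t=1.249, apex=1.951, x_land=143.113, impact vy=-6.246
  bounce: vy ← 0.83·6.246 = 5.184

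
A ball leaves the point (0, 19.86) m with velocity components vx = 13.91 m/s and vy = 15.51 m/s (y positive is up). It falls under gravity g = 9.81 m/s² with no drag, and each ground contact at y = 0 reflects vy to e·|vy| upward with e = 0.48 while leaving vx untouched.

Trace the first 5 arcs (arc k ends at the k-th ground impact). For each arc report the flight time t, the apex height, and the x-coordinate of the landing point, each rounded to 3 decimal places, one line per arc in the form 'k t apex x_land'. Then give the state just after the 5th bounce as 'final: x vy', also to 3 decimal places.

Arc 1: start y=19.860, vy=15.510 → t=4.140, apex=32.121, x_land=57.588, impact vy=-25.104
  bounce: vy ← 0.48·25.104 = 12.050
Arc 2: start y=0.000, vy=12.050 → t=2.457, apex=7.401, x_land=91.761, impact vy=-12.050
  bounce: vy ← 0.48·12.050 = 5.784
Arc 3: start y=0.000, vy=5.784 → t=1.179, apex=1.705, x_land=108.163, impact vy=-5.784
  bounce: vy ← 0.48·5.784 = 2.776
Arc 4: start y=0.000, vy=2.776 → t=0.566, apex=0.393, x_land=116.036, impact vy=-2.776
  bounce: vy ← 0.48·2.776 = 1.333
Arc 5: start y=0.000, vy=1.333 → t=0.272, apex=0.091, x_land=119.816, impact vy=-1.333
  bounce: vy ← 0.48·1.333 = 0.640

1 4.140 32.121 57.588
2 2.457 7.401 91.761
3 1.179 1.705 108.163
4 0.566 0.393 116.036
5 0.272 0.091 119.816
final: 119.816 0.640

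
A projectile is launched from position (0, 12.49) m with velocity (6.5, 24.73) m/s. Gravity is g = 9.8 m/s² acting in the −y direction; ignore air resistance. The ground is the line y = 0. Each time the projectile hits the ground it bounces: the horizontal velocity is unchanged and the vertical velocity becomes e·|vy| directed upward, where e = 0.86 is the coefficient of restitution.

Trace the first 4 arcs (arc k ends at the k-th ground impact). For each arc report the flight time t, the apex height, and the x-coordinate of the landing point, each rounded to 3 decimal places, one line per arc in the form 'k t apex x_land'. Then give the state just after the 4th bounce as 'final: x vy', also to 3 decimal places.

1 5.510 43.693 35.812
2 5.136 32.315 69.197
3 4.417 23.900 97.908
4 3.799 17.677 122.599
final: 122.599 16.008

Arc 1: start y=12.490, vy=24.730 → t=5.510, apex=43.693, x_land=35.812, impact vy=-29.264
  bounce: vy ← 0.86·29.264 = 25.167
Arc 2: start y=0.000, vy=25.167 → t=5.136, apex=32.315, x_land=69.197, impact vy=-25.167
  bounce: vy ← 0.86·25.167 = 21.644
Arc 3: start y=0.000, vy=21.644 → t=4.417, apex=23.900, x_land=97.908, impact vy=-21.644
  bounce: vy ← 0.86·21.644 = 18.613
Arc 4: start y=0.000, vy=18.613 → t=3.799, apex=17.677, x_land=122.599, impact vy=-18.613
  bounce: vy ← 0.86·18.613 = 16.008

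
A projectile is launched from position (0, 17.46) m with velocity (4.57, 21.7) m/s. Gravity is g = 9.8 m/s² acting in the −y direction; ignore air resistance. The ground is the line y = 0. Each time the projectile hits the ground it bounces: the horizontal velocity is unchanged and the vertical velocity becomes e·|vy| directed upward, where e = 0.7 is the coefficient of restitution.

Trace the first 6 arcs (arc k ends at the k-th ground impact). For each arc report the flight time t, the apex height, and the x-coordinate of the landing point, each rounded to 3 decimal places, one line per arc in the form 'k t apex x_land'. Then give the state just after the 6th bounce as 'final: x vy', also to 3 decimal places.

Arc 1: start y=17.460, vy=21.700 → t=5.124, apex=41.485, x_land=23.417, impact vy=-28.515
  bounce: vy ← 0.7·28.515 = 19.961
Arc 2: start y=0.000, vy=19.961 → t=4.074, apex=20.328, x_land=42.033, impact vy=-19.961
  bounce: vy ← 0.7·19.961 = 13.972
Arc 3: start y=0.000, vy=13.972 → t=2.852, apex=9.961, x_land=55.064, impact vy=-13.972
  bounce: vy ← 0.7·13.972 = 9.781
Arc 4: start y=0.000, vy=9.781 → t=1.996, apex=4.881, x_land=64.186, impact vy=-9.781
  bounce: vy ← 0.7·9.781 = 6.846
Arc 5: start y=0.000, vy=6.846 → t=1.397, apex=2.392, x_land=70.572, impact vy=-6.846
  bounce: vy ← 0.7·6.846 = 4.793
Arc 6: start y=0.000, vy=4.793 → t=0.978, apex=1.172, x_land=75.041, impact vy=-4.793
  bounce: vy ← 0.7·4.793 = 3.355

1 5.124 41.485 23.417
2 4.074 20.328 42.033
3 2.852 9.961 55.064
4 1.996 4.881 64.186
5 1.397 2.392 70.572
6 0.978 1.172 75.041
final: 75.041 3.355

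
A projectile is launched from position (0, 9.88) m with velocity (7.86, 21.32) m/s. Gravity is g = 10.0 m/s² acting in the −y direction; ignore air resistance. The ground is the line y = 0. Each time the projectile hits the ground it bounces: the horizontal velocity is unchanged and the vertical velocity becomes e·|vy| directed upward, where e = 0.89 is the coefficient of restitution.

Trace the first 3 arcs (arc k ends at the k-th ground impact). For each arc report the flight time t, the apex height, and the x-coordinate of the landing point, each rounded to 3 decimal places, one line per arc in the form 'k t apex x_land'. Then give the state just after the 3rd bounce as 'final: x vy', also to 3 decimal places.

1 4.686 32.607 36.830
2 4.546 25.828 72.558
3 4.046 20.458 104.356
final: 104.356 18.003

Arc 1: start y=9.880, vy=21.320 → t=4.686, apex=32.607, x_land=36.830, impact vy=-25.537
  bounce: vy ← 0.89·25.537 = 22.728
Arc 2: start y=0.000, vy=22.728 → t=4.546, apex=25.828, x_land=72.558, impact vy=-22.728
  bounce: vy ← 0.89·22.728 = 20.228
Arc 3: start y=0.000, vy=20.228 → t=4.046, apex=20.458, x_land=104.356, impact vy=-20.228
  bounce: vy ← 0.89·20.228 = 18.003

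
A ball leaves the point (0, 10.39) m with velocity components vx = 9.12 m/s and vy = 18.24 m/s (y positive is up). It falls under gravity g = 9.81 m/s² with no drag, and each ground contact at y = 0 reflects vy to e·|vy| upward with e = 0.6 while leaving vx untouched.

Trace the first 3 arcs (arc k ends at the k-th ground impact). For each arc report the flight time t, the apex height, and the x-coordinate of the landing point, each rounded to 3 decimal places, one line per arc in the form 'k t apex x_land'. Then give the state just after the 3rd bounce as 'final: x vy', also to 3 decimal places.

1 4.221 27.347 38.491
2 2.833 9.845 64.333
3 1.700 3.544 79.837
final: 79.837 5.003

Arc 1: start y=10.390, vy=18.240 → t=4.221, apex=27.347, x_land=38.491, impact vy=-23.164
  bounce: vy ← 0.6·23.164 = 13.898
Arc 2: start y=0.000, vy=13.898 → t=2.833, apex=9.845, x_land=64.333, impact vy=-13.898
  bounce: vy ← 0.6·13.898 = 8.339
Arc 3: start y=0.000, vy=8.339 → t=1.700, apex=3.544, x_land=79.837, impact vy=-8.339
  bounce: vy ← 0.6·8.339 = 5.003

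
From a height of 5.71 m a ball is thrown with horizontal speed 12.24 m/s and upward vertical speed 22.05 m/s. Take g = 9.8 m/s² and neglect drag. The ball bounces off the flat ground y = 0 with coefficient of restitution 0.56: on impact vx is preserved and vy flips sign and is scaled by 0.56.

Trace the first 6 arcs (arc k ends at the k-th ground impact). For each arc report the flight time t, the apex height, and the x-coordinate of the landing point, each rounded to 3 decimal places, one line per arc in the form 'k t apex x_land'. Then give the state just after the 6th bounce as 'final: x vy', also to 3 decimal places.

1 4.746 30.516 58.086
2 2.795 9.570 92.297
3 1.565 3.001 111.455
4 0.877 0.941 122.184
5 0.491 0.295 128.192
6 0.275 0.093 131.556
final: 131.556 0.754

Arc 1: start y=5.710, vy=22.050 → t=4.746, apex=30.516, x_land=58.086, impact vy=-24.456
  bounce: vy ← 0.56·24.456 = 13.696
Arc 2: start y=0.000, vy=13.696 → t=2.795, apex=9.570, x_land=92.297, impact vy=-13.696
  bounce: vy ← 0.56·13.696 = 7.670
Arc 3: start y=0.000, vy=7.670 → t=1.565, apex=3.001, x_land=111.455, impact vy=-7.670
  bounce: vy ← 0.56·7.670 = 4.295
Arc 4: start y=0.000, vy=4.295 → t=0.877, apex=0.941, x_land=122.184, impact vy=-4.295
  bounce: vy ← 0.56·4.295 = 2.405
Arc 5: start y=0.000, vy=2.405 → t=0.491, apex=0.295, x_land=128.192, impact vy=-2.405
  bounce: vy ← 0.56·2.405 = 1.347
Arc 6: start y=0.000, vy=1.347 → t=0.275, apex=0.093, x_land=131.556, impact vy=-1.347
  bounce: vy ← 0.56·1.347 = 0.754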